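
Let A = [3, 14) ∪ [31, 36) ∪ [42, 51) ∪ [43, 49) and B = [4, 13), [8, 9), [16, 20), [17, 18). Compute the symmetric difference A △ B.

First set merges to [3, 14), [31, 36), [42, 51).
Second set merges to [4, 13), [16, 20).
Only in the first: [3, 4), [13, 14), [31, 36), [42, 51).
Only in the second: [16, 20).
Together these are the periods covered by exactly one.

[3, 4) ∪ [13, 14) ∪ [16, 20) ∪ [31, 36) ∪ [42, 51)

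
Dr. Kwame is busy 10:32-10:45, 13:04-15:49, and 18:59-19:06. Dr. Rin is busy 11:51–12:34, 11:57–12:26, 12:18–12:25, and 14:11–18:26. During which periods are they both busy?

14:11-15:49

B, merged: 11:51-12:34, 14:11-18:26.
10:32-10:45 meets no B interval.
13:04-15:49 ∩ B → 14:11-15:49.
18:59-19:06 meets no B interval.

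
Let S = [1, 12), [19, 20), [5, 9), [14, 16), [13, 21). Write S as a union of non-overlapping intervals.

Sort by start: [1, 12), [5, 9), [13, 21), [14, 16), [19, 20).
[5, 9) overlaps/touches [1, 12) → extend to [1, 12).
[13, 21) is disjoint → start new block.
[14, 16) overlaps/touches [13, 21) → extend to [13, 21).
[19, 20) overlaps/touches [13, 21) → extend to [13, 21).

[1, 12) ∪ [13, 21)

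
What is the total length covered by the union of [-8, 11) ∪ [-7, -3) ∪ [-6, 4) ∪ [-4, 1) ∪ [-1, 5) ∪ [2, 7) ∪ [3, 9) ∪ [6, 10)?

19

Merged: [-8, 11).
Length: 19.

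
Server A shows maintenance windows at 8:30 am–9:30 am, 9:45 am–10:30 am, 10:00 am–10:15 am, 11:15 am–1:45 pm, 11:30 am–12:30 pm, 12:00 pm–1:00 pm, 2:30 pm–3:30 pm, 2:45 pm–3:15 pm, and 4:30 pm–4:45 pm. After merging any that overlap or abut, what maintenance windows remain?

8:30 am-9:30 am, 9:45 am-10:30 am, 11:15 am-1:45 pm, 2:30 pm-3:30 pm, 4:30 pm-4:45 pm

9:45 am-10:30 am is disjoint → start new block.
10:00 am-10:15 am overlaps/touches 9:45 am-10:30 am → extend to 9:45 am-10:30 am.
11:15 am-1:45 pm is disjoint → start new block.
11:30 am-12:30 pm overlaps/touches 11:15 am-1:45 pm → extend to 11:15 am-1:45 pm.
12:00 pm-1:00 pm overlaps/touches 11:15 am-1:45 pm → extend to 11:15 am-1:45 pm.
2:30 pm-3:30 pm is disjoint → start new block.
2:45 pm-3:15 pm overlaps/touches 2:30 pm-3:30 pm → extend to 2:30 pm-3:30 pm.
4:30 pm-4:45 pm is disjoint → start new block.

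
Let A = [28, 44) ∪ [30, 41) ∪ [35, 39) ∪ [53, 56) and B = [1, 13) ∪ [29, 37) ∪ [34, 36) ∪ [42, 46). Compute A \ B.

[28, 29) ∪ [37, 42) ∪ [53, 56)

First set merges to [28, 44), [53, 56).
Second set merges to [1, 13), [29, 37), [42, 46).
[28, 44) minus B → [28, 29), [37, 42).
[53, 56): no B overlap → unchanged.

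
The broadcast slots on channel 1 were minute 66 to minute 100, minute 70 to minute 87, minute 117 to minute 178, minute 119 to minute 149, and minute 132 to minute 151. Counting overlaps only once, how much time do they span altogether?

95 minutes

Merged: minute 66 to minute 100, minute 117 to minute 178.
Lengths: 34 minutes + 61 minutes = 95 minutes.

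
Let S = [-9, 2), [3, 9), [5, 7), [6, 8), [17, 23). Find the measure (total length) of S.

Merged: [-9, 2), [3, 9), [17, 23).
Lengths: 11 + 6 + 6 = 23.

23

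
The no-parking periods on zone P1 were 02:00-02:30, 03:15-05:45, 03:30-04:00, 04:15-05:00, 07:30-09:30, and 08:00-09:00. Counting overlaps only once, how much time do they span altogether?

Merged: 02:00–02:30, 03:15–05:45, 07:30–09:30.
Lengths: 30 min + 2 h 30 min + 2 h = 5 h.

5 h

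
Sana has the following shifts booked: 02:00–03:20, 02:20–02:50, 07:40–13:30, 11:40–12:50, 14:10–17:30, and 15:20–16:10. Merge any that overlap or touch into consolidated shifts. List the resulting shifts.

02:20-02:50 overlaps/touches 02:00-03:20 → extend to 02:00-03:20.
07:40-13:30 is disjoint → start new block.
11:40-12:50 overlaps/touches 07:40-13:30 → extend to 07:40-13:30.
14:10-17:30 is disjoint → start new block.
15:20-16:10 overlaps/touches 14:10-17:30 → extend to 14:10-17:30.

02:00-03:20, 07:40-13:30, 14:10-17:30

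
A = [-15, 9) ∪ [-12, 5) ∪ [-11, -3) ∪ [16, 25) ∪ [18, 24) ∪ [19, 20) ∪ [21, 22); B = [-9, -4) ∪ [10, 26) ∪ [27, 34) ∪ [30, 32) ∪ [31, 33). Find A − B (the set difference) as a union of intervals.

[-15, -9) ∪ [-4, 9)

A, merged: [-15, 9), [16, 25).
B, merged: [-9, -4), [10, 26), [27, 34).
[-15, 9) with B removed leaves [-15, -9), [-4, 9).
[16, 25) lies entirely inside B → drops out.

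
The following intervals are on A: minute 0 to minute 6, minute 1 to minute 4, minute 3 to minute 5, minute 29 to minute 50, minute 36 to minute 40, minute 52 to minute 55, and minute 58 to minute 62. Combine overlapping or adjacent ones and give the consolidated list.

minute 0 to minute 6, minute 29 to minute 50, minute 52 to minute 55, minute 58 to minute 62

minute 1 to minute 4 overlaps/touches minute 0 to minute 6 → extend to minute 0 to minute 6.
minute 3 to minute 5 overlaps/touches minute 0 to minute 6 → extend to minute 0 to minute 6.
minute 29 to minute 50 is disjoint → start new block.
minute 36 to minute 40 overlaps/touches minute 29 to minute 50 → extend to minute 29 to minute 50.
minute 52 to minute 55 is disjoint → start new block.
minute 58 to minute 62 is disjoint → start new block.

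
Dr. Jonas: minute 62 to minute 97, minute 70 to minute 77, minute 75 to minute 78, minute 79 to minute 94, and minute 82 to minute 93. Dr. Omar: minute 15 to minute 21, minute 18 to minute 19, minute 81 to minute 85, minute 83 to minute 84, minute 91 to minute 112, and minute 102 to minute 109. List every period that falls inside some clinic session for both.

First set merges to minute 62 to minute 97.
Second set merges to minute 15 to minute 21, minute 81 to minute 85, minute 91 to minute 112.
minute 62 to minute 97 meets the second set on minute 81 to minute 85, minute 91 to minute 97.

minute 81 to minute 85, minute 91 to minute 97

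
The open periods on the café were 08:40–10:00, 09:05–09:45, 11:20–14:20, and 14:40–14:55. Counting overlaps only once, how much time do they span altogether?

Merged: 08:40–10:00, 11:20–14:20, 14:40–14:55.
Lengths: 1 h 20 min + 3 h + 15 min = 4 h 35 min.

4 h 35 min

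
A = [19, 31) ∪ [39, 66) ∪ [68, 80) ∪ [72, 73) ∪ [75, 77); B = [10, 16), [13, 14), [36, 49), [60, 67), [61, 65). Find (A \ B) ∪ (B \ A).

[10, 16) ∪ [19, 31) ∪ [36, 39) ∪ [49, 60) ∪ [66, 67) ∪ [68, 80)

Merge the first list: [19, 31), [39, 66), [68, 80).
Merge the second list: [10, 16), [36, 49), [60, 67).
A \ B = [19, 31), [49, 60), [68, 80).
B \ A = [10, 16), [36, 39), [66, 67).
Union of the two gives the symmetric difference.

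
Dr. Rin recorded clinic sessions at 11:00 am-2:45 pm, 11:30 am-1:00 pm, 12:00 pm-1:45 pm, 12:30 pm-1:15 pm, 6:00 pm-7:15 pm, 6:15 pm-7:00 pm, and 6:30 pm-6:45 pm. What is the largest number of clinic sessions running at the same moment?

Sweep endpoints in order; track running count of active intervals.
Peak of 4 reached at 12:30 pm.

4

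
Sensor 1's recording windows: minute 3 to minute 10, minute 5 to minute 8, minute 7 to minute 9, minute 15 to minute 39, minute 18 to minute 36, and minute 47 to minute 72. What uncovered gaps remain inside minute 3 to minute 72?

Covered (merged): minute 3 to minute 10, minute 15 to minute 39, minute 47 to minute 72.
Gaps within minute 3 to minute 72: minute 10 to minute 15, minute 39 to minute 47.

minute 10 to minute 15, minute 39 to minute 47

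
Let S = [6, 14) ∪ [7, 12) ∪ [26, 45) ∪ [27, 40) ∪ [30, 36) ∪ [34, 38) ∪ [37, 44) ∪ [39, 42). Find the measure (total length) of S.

27

Merged: [6, 14), [26, 45).
Lengths: 8 + 19 = 27.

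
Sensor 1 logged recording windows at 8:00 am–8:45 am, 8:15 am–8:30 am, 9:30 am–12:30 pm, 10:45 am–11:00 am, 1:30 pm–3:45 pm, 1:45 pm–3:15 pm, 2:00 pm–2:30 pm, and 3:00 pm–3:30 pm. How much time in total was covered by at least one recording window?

6 h

Merged: 8:00 am–8:45 am, 9:30 am–12:30 pm, 1:30 pm–3:45 pm.
Lengths: 45 min + 3 h + 2 h 15 min = 6 h.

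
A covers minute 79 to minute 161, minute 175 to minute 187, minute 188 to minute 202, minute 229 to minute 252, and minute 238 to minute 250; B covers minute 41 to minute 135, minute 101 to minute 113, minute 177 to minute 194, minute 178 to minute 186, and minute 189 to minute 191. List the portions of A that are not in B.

Merge the first list: minute 79 to minute 161, minute 175 to minute 187, minute 188 to minute 202, minute 229 to minute 252.
Merge the second list: minute 41 to minute 135, minute 177 to minute 194.
minute 79 to minute 161 minus B → minute 135 to minute 161.
minute 175 to minute 187 minus B → minute 175 to minute 177.
minute 188 to minute 202 minus B → minute 194 to minute 202.
minute 229 to minute 252: no B overlap → unchanged.

minute 135 to minute 161, minute 175 to minute 177, minute 194 to minute 202, minute 229 to minute 252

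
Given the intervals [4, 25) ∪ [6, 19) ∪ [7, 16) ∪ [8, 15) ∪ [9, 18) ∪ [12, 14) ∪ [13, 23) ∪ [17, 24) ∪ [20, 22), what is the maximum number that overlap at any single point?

Walk the sorted start/end points keeping a running depth.
The depth first hits 7 at 13.

7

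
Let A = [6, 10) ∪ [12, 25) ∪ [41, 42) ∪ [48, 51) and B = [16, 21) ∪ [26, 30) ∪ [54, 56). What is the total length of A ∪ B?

27

A ∪ B = [6, 10), [12, 25), [26, 30), [41, 42), [48, 51), [54, 56).
Total: 4 + 13 + 4 + 1 + 3 + 2 = 27.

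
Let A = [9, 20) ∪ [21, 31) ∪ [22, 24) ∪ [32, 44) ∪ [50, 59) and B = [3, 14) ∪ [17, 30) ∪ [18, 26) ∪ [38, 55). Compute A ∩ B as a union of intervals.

A, merged: [9, 20), [21, 31), [32, 44), [50, 59).
B, merged: [3, 14), [17, 30), [38, 55).
[9, 20) ∩ B → [9, 14), [17, 20).
[21, 31) ∩ B → [21, 30).
[32, 44) ∩ B → [38, 44).
[50, 59) ∩ B → [50, 55).

[9, 14) ∪ [17, 20) ∪ [21, 30) ∪ [38, 44) ∪ [50, 55)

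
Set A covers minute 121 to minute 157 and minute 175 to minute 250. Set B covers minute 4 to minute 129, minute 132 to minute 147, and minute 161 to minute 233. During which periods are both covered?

minute 121 to minute 157 overlaps B on minute 121 to minute 129, minute 132 to minute 147.
minute 175 to minute 250 overlaps B on minute 175 to minute 233.

minute 121 to minute 129, minute 132 to minute 147, minute 175 to minute 233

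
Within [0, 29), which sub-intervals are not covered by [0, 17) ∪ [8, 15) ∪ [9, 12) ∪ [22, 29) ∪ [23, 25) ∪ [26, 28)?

Covered (merged): [0, 17), [22, 29).
Gaps within [0, 29): [17, 22).

[17, 22)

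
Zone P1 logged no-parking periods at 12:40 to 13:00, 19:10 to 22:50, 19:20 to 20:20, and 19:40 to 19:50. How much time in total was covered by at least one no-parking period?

4 h

Merged: 12:40-13:00, 19:10-22:50.
Lengths: 20 min + 3 h 40 min = 4 h.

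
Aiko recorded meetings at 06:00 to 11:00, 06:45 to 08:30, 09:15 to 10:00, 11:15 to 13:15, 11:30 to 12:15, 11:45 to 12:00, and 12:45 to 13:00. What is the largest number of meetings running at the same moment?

3

At 11:45, 3 of the intervals are simultaneously active.
No point has more.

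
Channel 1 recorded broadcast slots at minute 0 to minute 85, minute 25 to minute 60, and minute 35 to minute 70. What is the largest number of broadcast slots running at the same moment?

At minute 35, 3 of the intervals are simultaneously active.
No point has more.

3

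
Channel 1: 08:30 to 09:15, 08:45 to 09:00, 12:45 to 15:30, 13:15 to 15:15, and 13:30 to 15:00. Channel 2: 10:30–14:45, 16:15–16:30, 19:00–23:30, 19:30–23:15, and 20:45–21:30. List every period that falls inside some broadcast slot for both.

First set merges to 08:30–09:15, 12:45–15:30.
Second set merges to 10:30–14:45, 16:15–16:30, 19:00–23:30.
08:30–09:15 falls entirely outside B.
12:45–15:30 overlaps B on 12:45–14:45.

12:45–14:45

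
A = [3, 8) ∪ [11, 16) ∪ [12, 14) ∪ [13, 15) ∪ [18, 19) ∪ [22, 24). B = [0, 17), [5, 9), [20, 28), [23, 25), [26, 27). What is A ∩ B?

[3, 8) ∪ [11, 16) ∪ [22, 24)

A, merged: [3, 8), [11, 16), [18, 19), [22, 24).
B, merged: [0, 17), [20, 28).
[3, 8) meets the second set on [3, 8).
[11, 16) meets the second set on [11, 16).
[18, 19): no overlap with the second set.
[22, 24) meets the second set on [22, 24).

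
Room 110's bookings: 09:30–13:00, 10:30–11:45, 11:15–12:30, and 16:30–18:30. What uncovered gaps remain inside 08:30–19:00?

08:30–09:30, 13:00–16:30, 18:30–19:00

After merging, the occupied span is 09:30–13:00, 16:30–18:30.
Gaps within 08:30–19:00: 08:30–09:30, 13:00–16:30, 18:30–19:00.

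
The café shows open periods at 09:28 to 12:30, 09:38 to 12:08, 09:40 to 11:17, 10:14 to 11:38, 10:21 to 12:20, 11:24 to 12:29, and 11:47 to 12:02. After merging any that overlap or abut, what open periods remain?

09:28–12:30

09:38–12:08 overlaps/touches 09:28–12:30 → extend to 09:28–12:30.
09:40–11:17 overlaps/touches 09:28–12:30 → extend to 09:28–12:30.
10:14–11:38 overlaps/touches 09:28–12:30 → extend to 09:28–12:30.
10:21–12:20 overlaps/touches 09:28–12:30 → extend to 09:28–12:30.
11:24–12:29 overlaps/touches 09:28–12:30 → extend to 09:28–12:30.
11:47–12:02 overlaps/touches 09:28–12:30 → extend to 09:28–12:30.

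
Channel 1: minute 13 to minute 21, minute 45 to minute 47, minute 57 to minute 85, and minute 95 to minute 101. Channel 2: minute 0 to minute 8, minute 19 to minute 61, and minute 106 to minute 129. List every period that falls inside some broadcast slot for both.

minute 13 to minute 21 ∩ B → minute 19 to minute 21.
minute 45 to minute 47 ∩ B → minute 45 to minute 47.
minute 57 to minute 85 ∩ B → minute 57 to minute 61.
minute 95 to minute 101 meets no B interval.

minute 19 to minute 21, minute 45 to minute 47, minute 57 to minute 61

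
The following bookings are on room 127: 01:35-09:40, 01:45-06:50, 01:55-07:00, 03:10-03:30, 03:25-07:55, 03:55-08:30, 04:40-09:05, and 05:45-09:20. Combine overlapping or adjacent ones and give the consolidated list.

01:35–09:40

01:45–06:50 overlaps/touches 01:35–09:40 → extend to 01:35–09:40.
01:55–07:00 overlaps/touches 01:35–09:40 → extend to 01:35–09:40.
03:10–03:30 overlaps/touches 01:35–09:40 → extend to 01:35–09:40.
03:25–07:55 overlaps/touches 01:35–09:40 → extend to 01:35–09:40.
03:55–08:30 overlaps/touches 01:35–09:40 → extend to 01:35–09:40.
04:40–09:05 overlaps/touches 01:35–09:40 → extend to 01:35–09:40.
05:45–09:20 overlaps/touches 01:35–09:40 → extend to 01:35–09:40.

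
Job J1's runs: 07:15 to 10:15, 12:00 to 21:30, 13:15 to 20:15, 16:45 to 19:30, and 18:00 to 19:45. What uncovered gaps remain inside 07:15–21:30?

Covered (merged): 07:15-10:15, 12:00-21:30.
Gaps within 07:15-21:30: 10:15-12:00.

10:15-12:00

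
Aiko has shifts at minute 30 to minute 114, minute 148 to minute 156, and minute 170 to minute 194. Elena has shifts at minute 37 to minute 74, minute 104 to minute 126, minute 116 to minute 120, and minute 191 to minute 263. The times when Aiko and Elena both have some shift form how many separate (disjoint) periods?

3

Merge the second list: minute 37 to minute 74, minute 104 to minute 126, minute 191 to minute 263.
A ∩ B = minute 37 to minute 74, minute 104 to minute 114, minute 191 to minute 194.
That is 3 disjoint pieces.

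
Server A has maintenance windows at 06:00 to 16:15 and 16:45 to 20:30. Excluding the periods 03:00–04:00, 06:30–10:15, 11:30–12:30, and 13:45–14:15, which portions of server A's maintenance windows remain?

06:00–06:30, 10:15–11:30, 12:30–13:45, 14:15–16:15, 16:45–20:30

06:00–16:15 with B removed leaves 06:00–06:30, 10:15–11:30, 12:30–13:45, 14:15–16:15.
16:45–20:30 is untouched.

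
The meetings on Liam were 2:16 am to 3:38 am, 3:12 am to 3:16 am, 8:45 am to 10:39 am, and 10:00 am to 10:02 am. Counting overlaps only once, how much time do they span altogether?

3 h 16 min

Merged: 2:16 am–3:38 am, 8:45 am–10:39 am.
Lengths: 1 h 22 min + 1 h 54 min = 3 h 16 min.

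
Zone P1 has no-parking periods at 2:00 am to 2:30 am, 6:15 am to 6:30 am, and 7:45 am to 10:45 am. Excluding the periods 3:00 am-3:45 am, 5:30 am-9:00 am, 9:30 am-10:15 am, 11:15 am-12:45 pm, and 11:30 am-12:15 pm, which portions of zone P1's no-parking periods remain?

2:00 am–2:30 am, 9:00 am–9:30 am, 10:15 am–10:45 am

Second set merges to 3:00 am–3:45 am, 5:30 am–9:00 am, 9:30 am–10:15 am, 11:15 am–12:45 pm.
2:00 am–2:30 am: nothing removed.
6:15 am–6:30 am: entirely removed.
7:45 am–10:45 am \ B = 9:00 am–9:30 am, 10:15 am–10:45 am.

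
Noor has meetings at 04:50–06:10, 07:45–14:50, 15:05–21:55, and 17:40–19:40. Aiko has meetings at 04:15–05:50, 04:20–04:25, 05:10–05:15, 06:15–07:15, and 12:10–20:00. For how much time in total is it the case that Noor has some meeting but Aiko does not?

First set merges to 04:50–06:10, 07:45–14:50, 15:05–21:55.
Second set merges to 04:15–05:50, 06:15–07:15, 12:10–20:00.
A \ B = 05:50–06:10, 07:45–12:10, 20:00–21:55.
Total: 20 min + 4 h 25 min + 1 h 55 min = 6 h 40 min.

6 h 40 min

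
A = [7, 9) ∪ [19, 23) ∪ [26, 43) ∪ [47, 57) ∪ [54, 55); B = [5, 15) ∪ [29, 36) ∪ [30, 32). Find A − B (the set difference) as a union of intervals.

A, merged: [7, 9), [19, 23), [26, 43), [47, 57).
B, merged: [5, 15), [29, 36).
[7, 9) lies entirely inside B → drops out.
[19, 23) is untouched.
[26, 43) with B removed leaves [26, 29), [36, 43).
[47, 57) is untouched.

[19, 23) ∪ [26, 29) ∪ [36, 43) ∪ [47, 57)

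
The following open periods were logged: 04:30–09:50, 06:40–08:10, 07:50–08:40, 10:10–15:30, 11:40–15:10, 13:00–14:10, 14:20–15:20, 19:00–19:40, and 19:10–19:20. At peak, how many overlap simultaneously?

Walk the sorted start/end points keeping a running depth.
The depth first hits 3 at 07:50.

3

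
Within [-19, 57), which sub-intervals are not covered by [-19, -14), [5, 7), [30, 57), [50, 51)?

[-14, 5) ∪ [7, 30)

The merged coverage is [-19, -14), [5, 7), [30, 57).
Uncovered inside [-19, 57): [-14, 5), [7, 30).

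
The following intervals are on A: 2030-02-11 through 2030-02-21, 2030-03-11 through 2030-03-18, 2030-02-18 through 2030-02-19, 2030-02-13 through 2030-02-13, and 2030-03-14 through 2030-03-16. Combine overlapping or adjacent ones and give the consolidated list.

Sort by start: 2030-02-11 through 2030-02-21, 2030-02-13 through 2030-02-13, 2030-02-18 through 2030-02-19, 2030-03-11 through 2030-03-18, 2030-03-14 through 2030-03-16.
2030-02-13 through 2030-02-13 overlaps/touches 2030-02-11 through 2030-02-21 → extend to 2030-02-11 through 2030-02-21.
2030-02-18 through 2030-02-19 overlaps/touches 2030-02-11 through 2030-02-21 → extend to 2030-02-11 through 2030-02-21.
2030-03-11 through 2030-03-18 is disjoint → start new block.
2030-03-14 through 2030-03-16 overlaps/touches 2030-03-11 through 2030-03-18 → extend to 2030-03-11 through 2030-03-18.

2030-02-11 through 2030-02-21, 2030-03-11 through 2030-03-18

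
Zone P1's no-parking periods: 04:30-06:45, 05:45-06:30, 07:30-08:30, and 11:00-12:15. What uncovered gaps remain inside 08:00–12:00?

After merging, the occupied span is 04:30–06:45, 07:30–08:30, 11:00–12:15.
Complement within 08:00–12:00: 08:30–11:00.

08:30–11:00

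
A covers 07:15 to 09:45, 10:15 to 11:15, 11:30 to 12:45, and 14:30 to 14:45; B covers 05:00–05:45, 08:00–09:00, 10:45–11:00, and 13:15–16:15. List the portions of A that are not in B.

07:15-09:45 with B removed leaves 07:15-08:00, 09:00-09:45.
10:15-11:15 with B removed leaves 10:15-10:45, 11:00-11:15.
11:30-12:45 is untouched.
14:30-14:45 lies entirely inside B → drops out.

07:15-08:00, 09:00-09:45, 10:15-10:45, 11:00-11:15, 11:30-12:45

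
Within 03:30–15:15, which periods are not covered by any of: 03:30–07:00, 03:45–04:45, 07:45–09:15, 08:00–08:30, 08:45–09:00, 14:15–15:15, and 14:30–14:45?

07:00–07:45, 09:15–14:15

Covered (merged): 03:30–07:00, 07:45–09:15, 14:15–15:15.
Uncovered inside 03:30–15:15: 07:00–07:45, 09:15–14:15.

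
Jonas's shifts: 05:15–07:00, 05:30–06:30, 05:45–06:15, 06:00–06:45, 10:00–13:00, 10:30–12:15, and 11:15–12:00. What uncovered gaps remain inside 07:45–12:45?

07:45-10:00

Covered (merged): 05:15-07:00, 10:00-13:00.
Uncovered inside 07:45-12:45: 07:45-10:00.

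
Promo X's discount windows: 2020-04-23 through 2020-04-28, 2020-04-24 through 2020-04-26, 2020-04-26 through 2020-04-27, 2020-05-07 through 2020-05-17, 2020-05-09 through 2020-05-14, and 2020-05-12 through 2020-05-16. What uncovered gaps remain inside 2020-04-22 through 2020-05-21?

2020-04-22 through 2020-04-22, 2020-04-29 through 2020-05-06, 2020-05-18 through 2020-05-21

Covered (merged): 2020-04-23 through 2020-04-28, 2020-05-07 through 2020-05-17.
Complement within 2020-04-22 through 2020-05-21: 2020-04-22 through 2020-04-22, 2020-04-29 through 2020-05-06, 2020-05-18 through 2020-05-21.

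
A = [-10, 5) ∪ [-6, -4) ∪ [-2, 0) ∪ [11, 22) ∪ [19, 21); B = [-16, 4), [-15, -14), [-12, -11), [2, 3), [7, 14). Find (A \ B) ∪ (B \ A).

[-16, -10) ∪ [4, 5) ∪ [7, 11) ∪ [14, 22)

First set merges to [-10, 5), [11, 22).
Second set merges to [-16, 4), [7, 14).
A but not B: [4, 5), [14, 22).
B but not A: [-16, -10), [7, 11).
Combining gives A △ B.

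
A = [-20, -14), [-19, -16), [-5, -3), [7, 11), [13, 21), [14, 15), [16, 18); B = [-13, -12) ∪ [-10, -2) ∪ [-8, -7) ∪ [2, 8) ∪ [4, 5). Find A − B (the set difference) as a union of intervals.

[-20, -14) ∪ [8, 11) ∪ [13, 21)

Merge the first list: [-20, -14), [-5, -3), [7, 11), [13, 21).
Merge the second list: [-13, -12), [-10, -2), [2, 8).
[-20, -14) is untouched.
[-5, -3) lies entirely inside B → drops out.
[7, 11) with B removed leaves [8, 11).
[13, 21) is untouched.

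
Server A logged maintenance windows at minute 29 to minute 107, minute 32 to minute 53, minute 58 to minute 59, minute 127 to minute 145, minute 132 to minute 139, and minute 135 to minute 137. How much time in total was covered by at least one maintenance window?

Merged: minute 29 to minute 107, minute 127 to minute 145.
Lengths: 78 minutes + 18 minutes = 96 minutes.

96 minutes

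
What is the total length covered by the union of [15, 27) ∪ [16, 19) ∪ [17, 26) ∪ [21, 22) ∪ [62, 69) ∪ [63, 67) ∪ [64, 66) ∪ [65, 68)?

Merged: [15, 27), [62, 69).
Lengths: 12 + 7 = 19.

19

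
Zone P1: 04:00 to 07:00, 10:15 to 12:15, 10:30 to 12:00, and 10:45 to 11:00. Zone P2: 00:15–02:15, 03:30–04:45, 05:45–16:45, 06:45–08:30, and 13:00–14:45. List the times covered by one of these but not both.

A, merged: 04:00–07:00, 10:15–12:15.
B, merged: 00:15–02:15, 03:30–04:45, 05:45–16:45.
A but not B: 04:45–05:45.
B but not A: 00:15–02:15, 03:30–04:00, 07:00–10:15, 12:15–16:45.
Combining gives A △ B.

00:15–02:15, 03:30–04:00, 04:45–05:45, 07:00–10:15, 12:15–16:45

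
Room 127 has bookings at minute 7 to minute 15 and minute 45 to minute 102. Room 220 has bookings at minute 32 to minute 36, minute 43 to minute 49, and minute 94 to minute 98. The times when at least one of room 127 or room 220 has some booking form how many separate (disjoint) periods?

3

A ∪ B = minute 7 to minute 15, minute 32 to minute 36, minute 43 to minute 102.
That is 3 disjoint pieces.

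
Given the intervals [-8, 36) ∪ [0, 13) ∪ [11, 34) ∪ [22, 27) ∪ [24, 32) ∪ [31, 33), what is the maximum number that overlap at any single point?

Sweep endpoints in order; track running count of active intervals.
Peak of 4 reached at 24.

4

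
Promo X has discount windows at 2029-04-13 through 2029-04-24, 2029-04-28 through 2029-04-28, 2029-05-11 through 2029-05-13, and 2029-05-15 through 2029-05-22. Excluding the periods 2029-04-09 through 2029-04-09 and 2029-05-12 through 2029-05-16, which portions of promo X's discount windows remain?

2029-04-13 through 2029-04-24, 2029-04-28 through 2029-04-28, 2029-05-11 through 2029-05-11, 2029-05-17 through 2029-05-22

2029-04-13 through 2029-04-24: nothing removed.
2029-04-28 through 2029-04-28: nothing removed.
2029-05-11 through 2029-05-13 \ B = 2029-05-11 through 2029-05-11.
2029-05-15 through 2029-05-22 \ B = 2029-05-17 through 2029-05-22.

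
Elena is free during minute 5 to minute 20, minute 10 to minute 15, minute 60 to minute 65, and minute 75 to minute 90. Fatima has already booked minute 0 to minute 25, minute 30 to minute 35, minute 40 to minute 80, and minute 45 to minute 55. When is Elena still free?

First set merges to minute 5 to minute 20, minute 60 to minute 65, minute 75 to minute 90.
Second set merges to minute 0 to minute 25, minute 30 to minute 35, minute 40 to minute 80.
minute 5 to minute 20: entirely removed.
minute 60 to minute 65: entirely removed.
minute 75 to minute 90 \ B = minute 80 to minute 90.

minute 80 to minute 90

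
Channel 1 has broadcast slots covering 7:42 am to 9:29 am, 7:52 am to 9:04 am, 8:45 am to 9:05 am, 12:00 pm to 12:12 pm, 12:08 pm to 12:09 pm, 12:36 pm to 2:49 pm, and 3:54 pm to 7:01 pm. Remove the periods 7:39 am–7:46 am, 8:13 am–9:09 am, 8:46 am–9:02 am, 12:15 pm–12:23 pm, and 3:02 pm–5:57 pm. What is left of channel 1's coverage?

7:46 am-8:13 am, 9:09 am-9:29 am, 12:00 pm-12:12 pm, 12:36 pm-2:49 pm, 5:57 pm-7:01 pm

Merge the first list: 7:42 am-9:29 am, 12:00 pm-12:12 pm, 12:36 pm-2:49 pm, 3:54 pm-7:01 pm.
Merge the second list: 7:39 am-7:46 am, 8:13 am-9:09 am, 12:15 pm-12:23 pm, 3:02 pm-5:57 pm.
7:42 am-9:29 am \ B = 7:46 am-8:13 am, 9:09 am-9:29 am.
12:00 pm-12:12 pm: nothing removed.
12:36 pm-2:49 pm: nothing removed.
3:54 pm-7:01 pm \ B = 5:57 pm-7:01 pm.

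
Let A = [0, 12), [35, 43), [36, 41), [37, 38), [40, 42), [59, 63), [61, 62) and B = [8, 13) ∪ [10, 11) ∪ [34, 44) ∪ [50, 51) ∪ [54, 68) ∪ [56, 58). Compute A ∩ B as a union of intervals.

[8, 12) ∪ [35, 43) ∪ [59, 63)

A, merged: [0, 12), [35, 43), [59, 63).
B, merged: [8, 13), [34, 44), [50, 51), [54, 68).
[0, 12) ∩ B → [8, 12).
[35, 43) ∩ B → [35, 43).
[59, 63) ∩ B → [59, 63).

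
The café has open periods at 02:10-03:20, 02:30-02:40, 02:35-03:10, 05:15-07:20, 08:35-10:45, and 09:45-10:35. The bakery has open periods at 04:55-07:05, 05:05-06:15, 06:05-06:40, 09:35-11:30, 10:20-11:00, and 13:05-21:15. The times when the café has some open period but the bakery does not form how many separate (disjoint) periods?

3

A, merged: 02:10-03:20, 05:15-07:20, 08:35-10:45.
B, merged: 04:55-07:05, 09:35-11:30, 13:05-21:15.
A \ B = 02:10-03:20, 07:05-07:20, 08:35-09:35.
That is 3 disjoint pieces.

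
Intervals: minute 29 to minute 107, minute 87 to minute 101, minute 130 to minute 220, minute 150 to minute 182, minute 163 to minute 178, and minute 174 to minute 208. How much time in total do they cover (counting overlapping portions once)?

168 minutes

Merged: minute 29 to minute 107, minute 130 to minute 220.
Lengths: 78 minutes + 90 minutes = 168 minutes.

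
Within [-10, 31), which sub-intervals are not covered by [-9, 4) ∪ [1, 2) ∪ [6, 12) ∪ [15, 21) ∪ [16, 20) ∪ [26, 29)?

Covered (merged): [-9, 4), [6, 12), [15, 21), [26, 29).
Gaps within [-10, 31): [-10, -9), [4, 6), [12, 15), [21, 26), [29, 31).

[-10, -9) ∪ [4, 6) ∪ [12, 15) ∪ [21, 26) ∪ [29, 31)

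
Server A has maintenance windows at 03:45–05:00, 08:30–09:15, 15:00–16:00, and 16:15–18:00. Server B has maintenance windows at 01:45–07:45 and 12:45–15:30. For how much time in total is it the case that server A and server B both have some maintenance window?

A ∩ B = 03:45-05:00, 15:00-15:30.
Total: 1 h 15 min + 30 min = 1 h 45 min.

1 h 45 min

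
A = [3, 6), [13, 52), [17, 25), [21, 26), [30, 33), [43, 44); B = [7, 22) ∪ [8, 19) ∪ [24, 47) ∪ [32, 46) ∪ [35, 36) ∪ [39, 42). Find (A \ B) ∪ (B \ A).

[3, 6) ∪ [7, 13) ∪ [22, 24) ∪ [47, 52)

A, merged: [3, 6), [13, 52).
B, merged: [7, 22), [24, 47).
Only in the first: [3, 6), [22, 24), [47, 52).
Only in the second: [7, 13).
Together these are the periods covered by exactly one.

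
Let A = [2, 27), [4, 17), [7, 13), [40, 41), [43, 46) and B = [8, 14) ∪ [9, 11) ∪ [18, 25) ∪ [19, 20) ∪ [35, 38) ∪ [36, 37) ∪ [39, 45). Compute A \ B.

[2, 8) ∪ [14, 18) ∪ [25, 27) ∪ [45, 46)

Merge the first list: [2, 27), [40, 41), [43, 46).
Merge the second list: [8, 14), [18, 25), [35, 38), [39, 45).
[2, 27) minus B → [2, 8), [14, 18), [25, 27).
[40, 41): fully covered by B → removed.
[43, 46) minus B → [45, 46).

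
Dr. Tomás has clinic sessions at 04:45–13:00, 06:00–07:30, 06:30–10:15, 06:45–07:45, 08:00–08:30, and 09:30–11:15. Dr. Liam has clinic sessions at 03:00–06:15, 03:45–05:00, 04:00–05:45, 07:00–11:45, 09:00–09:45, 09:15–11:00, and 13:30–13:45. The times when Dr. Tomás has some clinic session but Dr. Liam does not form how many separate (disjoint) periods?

2

Merge the first list: 04:45–13:00.
Merge the second list: 03:00–06:15, 07:00–11:45, 13:30–13:45.
A \ B = 06:15–07:00, 11:45–13:00.
That is 2 disjoint pieces.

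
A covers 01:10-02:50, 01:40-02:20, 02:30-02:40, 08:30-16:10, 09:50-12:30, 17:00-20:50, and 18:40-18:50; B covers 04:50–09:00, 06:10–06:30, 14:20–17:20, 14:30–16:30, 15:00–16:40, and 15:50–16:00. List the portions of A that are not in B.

01:10-02:50, 09:00-14:20, 17:20-20:50

First set merges to 01:10-02:50, 08:30-16:10, 17:00-20:50.
Second set merges to 04:50-09:00, 14:20-17:20.
01:10-02:50: nothing removed.
08:30-16:10 \ B = 09:00-14:20.
17:00-20:50 \ B = 17:20-20:50.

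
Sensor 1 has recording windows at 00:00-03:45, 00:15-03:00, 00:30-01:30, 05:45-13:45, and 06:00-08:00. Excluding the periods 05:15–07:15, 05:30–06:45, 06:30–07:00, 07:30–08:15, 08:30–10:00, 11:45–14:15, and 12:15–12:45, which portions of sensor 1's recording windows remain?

A, merged: 00:00-03:45, 05:45-13:45.
B, merged: 05:15-07:15, 07:30-08:15, 08:30-10:00, 11:45-14:15.
00:00-03:45: no B overlap → unchanged.
05:45-13:45 minus B → 07:15-07:30, 08:15-08:30, 10:00-11:45.

00:00-03:45, 07:15-07:30, 08:15-08:30, 10:00-11:45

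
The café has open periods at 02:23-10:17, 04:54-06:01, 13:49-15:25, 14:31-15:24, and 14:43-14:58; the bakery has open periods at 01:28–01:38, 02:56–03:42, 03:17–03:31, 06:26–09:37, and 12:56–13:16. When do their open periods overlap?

A, merged: 02:23–10:17, 13:49–15:25.
B, merged: 01:28–01:38, 02:56–03:42, 06:26–09:37, 12:56–13:16.
02:23–10:17 ∩ B → 02:56–03:42, 06:26–09:37.
13:49–15:25 meets no B interval.

02:56–03:42, 06:26–09:37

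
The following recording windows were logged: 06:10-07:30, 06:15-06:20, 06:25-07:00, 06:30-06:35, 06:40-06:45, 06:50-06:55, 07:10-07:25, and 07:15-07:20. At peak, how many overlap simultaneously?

3

Sweep endpoints in order; track running count of active intervals.
Peak of 3 reached at 06:30.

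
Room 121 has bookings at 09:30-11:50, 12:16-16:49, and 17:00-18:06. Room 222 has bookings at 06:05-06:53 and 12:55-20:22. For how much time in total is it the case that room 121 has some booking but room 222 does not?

A \ B = 09:30-11:50, 12:16-12:55.
Total: 2 h 20 min + 39 min = 2 h 59 min.

2 h 59 min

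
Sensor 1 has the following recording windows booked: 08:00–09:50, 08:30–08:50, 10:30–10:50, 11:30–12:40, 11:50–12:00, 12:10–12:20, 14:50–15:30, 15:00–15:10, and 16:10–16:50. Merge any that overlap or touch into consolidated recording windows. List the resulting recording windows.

08:00-09:50, 10:30-10:50, 11:30-12:40, 14:50-15:30, 16:10-16:50

08:30-08:50 overlaps/touches 08:00-09:50 → extend to 08:00-09:50.
10:30-10:50 is disjoint → start new block.
11:30-12:40 is disjoint → start new block.
11:50-12:00 overlaps/touches 11:30-12:40 → extend to 11:30-12:40.
12:10-12:20 overlaps/touches 11:30-12:40 → extend to 11:30-12:40.
14:50-15:30 is disjoint → start new block.
15:00-15:10 overlaps/touches 14:50-15:30 → extend to 14:50-15:30.
16:10-16:50 is disjoint → start new block.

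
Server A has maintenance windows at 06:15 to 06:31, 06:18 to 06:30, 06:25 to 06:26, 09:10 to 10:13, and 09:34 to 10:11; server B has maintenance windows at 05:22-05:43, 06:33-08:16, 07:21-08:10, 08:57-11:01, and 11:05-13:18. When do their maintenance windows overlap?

09:10–10:13

Merge the first list: 06:15–06:31, 09:10–10:13.
Merge the second list: 05:22–05:43, 06:33–08:16, 08:57–11:01, 11:05–13:18.
06:15–06:31 falls entirely outside B.
09:10–10:13 overlaps B on 09:10–10:13.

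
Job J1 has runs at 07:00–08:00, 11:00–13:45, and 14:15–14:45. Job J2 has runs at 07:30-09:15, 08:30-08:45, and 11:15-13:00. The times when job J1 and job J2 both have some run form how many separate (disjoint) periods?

2

Second set merges to 07:30–09:15, 11:15–13:00.
A ∩ B = 07:30–08:00, 11:15–13:00.
That is 2 disjoint pieces.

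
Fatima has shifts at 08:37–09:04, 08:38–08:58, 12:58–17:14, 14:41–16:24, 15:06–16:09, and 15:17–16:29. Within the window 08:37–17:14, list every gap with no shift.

The merged coverage is 08:37–09:04, 12:58–17:14.
Uncovered inside 08:37–17:14: 09:04–12:58.

09:04–12:58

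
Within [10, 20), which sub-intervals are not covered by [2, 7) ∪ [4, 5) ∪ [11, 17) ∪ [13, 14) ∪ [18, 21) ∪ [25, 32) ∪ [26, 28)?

After merging, the occupied span is [2, 7), [11, 17), [18, 21), [25, 32).
Gaps within [10, 20): [10, 11), [17, 18).

[10, 11) ∪ [17, 18)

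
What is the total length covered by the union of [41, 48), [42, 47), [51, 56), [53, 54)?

12

Merged: [41, 48), [51, 56).
Lengths: 7 + 5 = 12.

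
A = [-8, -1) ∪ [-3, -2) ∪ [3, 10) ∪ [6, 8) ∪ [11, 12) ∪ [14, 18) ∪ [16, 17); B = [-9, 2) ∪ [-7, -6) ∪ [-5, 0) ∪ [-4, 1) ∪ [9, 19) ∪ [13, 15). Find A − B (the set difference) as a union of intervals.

[3, 9)

A, merged: [-8, -1), [3, 10), [11, 12), [14, 18).
B, merged: [-9, 2), [9, 19).
[-8, -1): fully covered by B → removed.
[3, 10) minus B → [3, 9).
[11, 12): fully covered by B → removed.
[14, 18): fully covered by B → removed.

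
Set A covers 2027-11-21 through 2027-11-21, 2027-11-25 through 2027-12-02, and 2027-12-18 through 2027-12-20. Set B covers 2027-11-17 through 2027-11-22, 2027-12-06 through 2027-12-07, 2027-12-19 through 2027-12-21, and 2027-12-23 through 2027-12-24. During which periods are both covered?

2027-11-21 through 2027-11-21, 2027-12-19 through 2027-12-20

2027-11-21 through 2027-11-21 meets the second set on 2027-11-21 through 2027-11-21.
2027-11-25 through 2027-12-02: no overlap with the second set.
2027-12-18 through 2027-12-20 meets the second set on 2027-12-19 through 2027-12-20.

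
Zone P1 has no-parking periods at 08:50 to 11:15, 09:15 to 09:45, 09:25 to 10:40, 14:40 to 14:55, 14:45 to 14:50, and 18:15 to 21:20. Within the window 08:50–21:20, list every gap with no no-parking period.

The merged coverage is 08:50–11:15, 14:40–14:55, 18:15–21:20.
Uncovered inside 08:50–21:20: 11:15–14:40, 14:55–18:15.

11:15–14:40, 14:55–18:15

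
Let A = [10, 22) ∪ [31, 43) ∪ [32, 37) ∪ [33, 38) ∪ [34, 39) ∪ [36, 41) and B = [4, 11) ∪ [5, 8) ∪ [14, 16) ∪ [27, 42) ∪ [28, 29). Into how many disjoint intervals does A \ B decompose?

A, merged: [10, 22), [31, 43).
B, merged: [4, 11), [14, 16), [27, 42).
A \ B = [11, 14), [16, 22), [42, 43).
That is 3 disjoint pieces.

3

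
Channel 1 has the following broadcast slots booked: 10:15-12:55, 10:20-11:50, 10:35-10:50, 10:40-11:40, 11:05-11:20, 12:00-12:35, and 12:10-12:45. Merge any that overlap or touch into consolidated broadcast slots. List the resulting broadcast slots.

10:15-12:55

10:20-11:50 overlaps/touches 10:15-12:55 → extend to 10:15-12:55.
10:35-10:50 overlaps/touches 10:15-12:55 → extend to 10:15-12:55.
10:40-11:40 overlaps/touches 10:15-12:55 → extend to 10:15-12:55.
11:05-11:20 overlaps/touches 10:15-12:55 → extend to 10:15-12:55.
12:00-12:35 overlaps/touches 10:15-12:55 → extend to 10:15-12:55.
12:10-12:45 overlaps/touches 10:15-12:55 → extend to 10:15-12:55.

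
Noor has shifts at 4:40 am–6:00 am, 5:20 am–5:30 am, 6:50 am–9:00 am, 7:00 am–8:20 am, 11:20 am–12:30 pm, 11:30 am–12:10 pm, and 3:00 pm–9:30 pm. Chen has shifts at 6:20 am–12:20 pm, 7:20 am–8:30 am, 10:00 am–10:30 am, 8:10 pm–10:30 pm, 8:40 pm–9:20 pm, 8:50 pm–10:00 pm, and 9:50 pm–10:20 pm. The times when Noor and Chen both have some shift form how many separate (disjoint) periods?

3

First set merges to 4:40 am–6:00 am, 6:50 am–9:00 am, 11:20 am–12:30 pm, 3:00 pm–9:30 pm.
Second set merges to 6:20 am–12:20 pm, 8:10 pm–10:30 pm.
A ∩ B = 6:50 am–9:00 am, 11:20 am–12:20 pm, 8:10 pm–9:30 pm.
That is 3 disjoint pieces.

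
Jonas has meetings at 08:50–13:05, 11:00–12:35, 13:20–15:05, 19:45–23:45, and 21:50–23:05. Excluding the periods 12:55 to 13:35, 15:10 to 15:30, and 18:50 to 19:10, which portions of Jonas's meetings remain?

Merge the first list: 08:50–13:05, 13:20–15:05, 19:45–23:45.
08:50–13:05 minus B → 08:50–12:55.
13:20–15:05 minus B → 13:35–15:05.
19:45–23:45: no B overlap → unchanged.

08:50–12:55, 13:35–15:05, 19:45–23:45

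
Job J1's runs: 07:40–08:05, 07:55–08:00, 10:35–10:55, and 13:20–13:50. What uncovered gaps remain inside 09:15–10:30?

09:15–10:30

After merging, the occupied span is 07:40–08:05, 10:35–10:55, 13:20–13:50.
Uncovered inside 09:15–10:30: 09:15–10:30.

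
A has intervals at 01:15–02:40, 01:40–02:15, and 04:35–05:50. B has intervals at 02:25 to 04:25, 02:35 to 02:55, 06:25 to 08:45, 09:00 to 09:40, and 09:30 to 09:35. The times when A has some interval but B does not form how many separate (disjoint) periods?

2

A, merged: 01:15–02:40, 04:35–05:50.
B, merged: 02:25–04:25, 06:25–08:45, 09:00–09:40.
A \ B = 01:15–02:25, 04:35–05:50.
That is 2 disjoint pieces.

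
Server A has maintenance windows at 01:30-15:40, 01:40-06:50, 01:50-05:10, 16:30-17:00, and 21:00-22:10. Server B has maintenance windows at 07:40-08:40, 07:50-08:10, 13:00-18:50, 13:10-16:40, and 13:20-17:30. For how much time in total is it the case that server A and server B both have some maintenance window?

4 h 10 min

A, merged: 01:30-15:40, 16:30-17:00, 21:00-22:10.
B, merged: 07:40-08:40, 13:00-18:50.
A ∩ B = 07:40-08:40, 13:00-15:40, 16:30-17:00.
Total: 1 h + 2 h 40 min + 30 min = 4 h 10 min.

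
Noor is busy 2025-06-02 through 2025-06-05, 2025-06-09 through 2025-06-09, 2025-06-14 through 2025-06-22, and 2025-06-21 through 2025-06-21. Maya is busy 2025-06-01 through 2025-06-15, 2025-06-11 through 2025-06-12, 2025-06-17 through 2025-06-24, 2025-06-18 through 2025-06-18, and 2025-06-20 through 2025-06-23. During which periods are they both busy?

Merge the first list: 2025-06-02 through 2025-06-05, 2025-06-09 through 2025-06-09, 2025-06-14 through 2025-06-22.
Merge the second list: 2025-06-01 through 2025-06-15, 2025-06-17 through 2025-06-24.
2025-06-02 through 2025-06-05 ∩ B → 2025-06-02 through 2025-06-05.
2025-06-09 through 2025-06-09 ∩ B → 2025-06-09 through 2025-06-09.
2025-06-14 through 2025-06-22 ∩ B → 2025-06-14 through 2025-06-15, 2025-06-17 through 2025-06-22.

2025-06-02 through 2025-06-05, 2025-06-09 through 2025-06-09, 2025-06-14 through 2025-06-15, 2025-06-17 through 2025-06-22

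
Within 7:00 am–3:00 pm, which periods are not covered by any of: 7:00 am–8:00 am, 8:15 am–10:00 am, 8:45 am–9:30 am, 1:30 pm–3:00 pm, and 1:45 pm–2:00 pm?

The merged coverage is 7:00 am–8:00 am, 8:15 am–10:00 am, 1:30 pm–3:00 pm.
Uncovered inside 7:00 am–3:00 pm: 8:00 am–8:15 am, 10:00 am–1:30 pm.

8:00 am–8:15 am, 10:00 am–1:30 pm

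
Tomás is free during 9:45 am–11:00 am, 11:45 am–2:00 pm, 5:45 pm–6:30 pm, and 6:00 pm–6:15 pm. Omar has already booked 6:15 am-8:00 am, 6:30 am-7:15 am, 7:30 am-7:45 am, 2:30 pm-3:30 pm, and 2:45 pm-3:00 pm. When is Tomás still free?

Merge the first list: 9:45 am–11:00 am, 11:45 am–2:00 pm, 5:45 pm–6:30 pm.
Merge the second list: 6:15 am–8:00 am, 2:30 pm–3:30 pm.
9:45 am–11:00 am: no B overlap → unchanged.
11:45 am–2:00 pm: no B overlap → unchanged.
5:45 pm–6:30 pm: no B overlap → unchanged.

9:45 am–11:00 am, 11:45 am–2:00 pm, 5:45 pm–6:30 pm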